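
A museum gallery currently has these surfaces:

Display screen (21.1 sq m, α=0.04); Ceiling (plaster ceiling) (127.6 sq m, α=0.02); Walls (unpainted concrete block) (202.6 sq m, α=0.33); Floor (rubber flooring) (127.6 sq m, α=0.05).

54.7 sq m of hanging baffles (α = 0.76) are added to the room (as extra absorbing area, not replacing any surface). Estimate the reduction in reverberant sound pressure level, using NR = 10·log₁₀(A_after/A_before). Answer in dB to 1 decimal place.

A_before = Σ Sᵢαᵢ = 21.1*0.04 + 127.6*0.02 + 202.6*0.33 + 127.6*0.05 = 76.634 sabins.
Treatment contributes 54.7·0.76 = 41.572 sabins.
New total A_after = 118.206 sabins.
Reduction = 10 log₁₀(A_after/A_before) = 10 log₁₀(1.5425) = 1.9 dB.

1.9 dB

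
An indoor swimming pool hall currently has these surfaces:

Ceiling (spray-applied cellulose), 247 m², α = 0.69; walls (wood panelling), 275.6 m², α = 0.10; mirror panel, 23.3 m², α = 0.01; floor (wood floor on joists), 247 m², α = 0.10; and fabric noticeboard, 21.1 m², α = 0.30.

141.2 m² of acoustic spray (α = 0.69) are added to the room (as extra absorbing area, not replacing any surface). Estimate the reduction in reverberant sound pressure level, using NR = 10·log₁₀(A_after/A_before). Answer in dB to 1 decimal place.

A_before = Σ Sᵢαᵢ = 247*0.69 + 275.6*0.10 + 23.3*0.01 + 247*0.10 + 21.1*0.30 = 229.253 sabins.
Treatment contributes 141.2·0.69 = 97.428 sabins.
A_after = 229.253 + 97.428 = 326.681 sabins.
NR = 10·log₁₀(326.681/229.253) = 1.5 dB.

1.5 dB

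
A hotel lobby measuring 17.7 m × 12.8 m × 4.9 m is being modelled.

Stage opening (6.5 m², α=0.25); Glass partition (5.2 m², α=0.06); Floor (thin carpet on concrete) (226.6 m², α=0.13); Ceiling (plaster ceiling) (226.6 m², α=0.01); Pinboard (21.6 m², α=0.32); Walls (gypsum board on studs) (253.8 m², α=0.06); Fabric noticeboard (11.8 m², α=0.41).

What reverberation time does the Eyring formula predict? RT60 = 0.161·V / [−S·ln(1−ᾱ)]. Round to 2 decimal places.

S = Σ Sᵢ = 752.1 m².
Σ(Sᵢαᵢ) = 6.5×0.25 + 5.2×0.06 + 226.6×0.13 + 226.6×0.01 + 21.6×0.32 + 253.8×0.06 + 11.8×0.41 = 60.639.
ᾱ = 60.639 / 752.1 = 0.0806.
−S·ln(1−ᾱ) = −752.1 × ln(1 − 0.0806) = 63.202.
V = 17.7 × 12.8 × 4.9 = 1110.144 m³.
RT60 = 0.161 × 1110.144 / 63.202 = 2.83 s.

2.83 s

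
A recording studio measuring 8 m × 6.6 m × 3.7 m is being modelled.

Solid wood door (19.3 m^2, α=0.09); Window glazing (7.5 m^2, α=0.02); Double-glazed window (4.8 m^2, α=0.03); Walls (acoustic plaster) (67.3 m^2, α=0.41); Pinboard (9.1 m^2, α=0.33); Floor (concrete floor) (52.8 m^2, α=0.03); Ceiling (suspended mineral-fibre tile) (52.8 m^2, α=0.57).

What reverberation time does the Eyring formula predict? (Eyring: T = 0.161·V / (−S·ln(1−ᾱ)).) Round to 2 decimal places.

S = Σ Sᵢ = 213.6 m^2.
Σ(Sᵢαᵢ) = 19.3×0.09 + 7.5×0.02 + 4.8×0.03 + 67.3×0.41 + 9.1×0.33 + 52.8×0.03 + 52.8×0.57 = 64.307.
Mean coefficient ᾱ = A/S = 0.3011.
−S·ln(1−ᾱ) = −213.6 × ln(1 − 0.3011) = 76.522.
V = 8 × 6.6 × 3.7 = 195.36 m³.
T = 0.161·V/[−S·ln(1−ᾱ)] = 0.161·195.36/76.522 = 0.41 s.

0.41 s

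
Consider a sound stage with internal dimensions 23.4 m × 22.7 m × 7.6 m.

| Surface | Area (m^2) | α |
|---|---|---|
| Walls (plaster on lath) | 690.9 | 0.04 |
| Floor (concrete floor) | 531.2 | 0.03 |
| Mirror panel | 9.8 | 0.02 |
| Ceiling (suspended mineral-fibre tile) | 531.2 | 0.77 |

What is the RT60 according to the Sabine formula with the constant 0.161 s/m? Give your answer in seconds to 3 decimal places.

Equivalent absorption area: A = 690.9*0.04 + 531.2*0.03 + 9.8*0.02 + 531.2*0.77 = 452.792 m^2.
Room volume: 4036.968 m³.
Sabine: RT60 = 0.161 × 4036.968 / 452.792 = 1.435 s.

1.435 seconds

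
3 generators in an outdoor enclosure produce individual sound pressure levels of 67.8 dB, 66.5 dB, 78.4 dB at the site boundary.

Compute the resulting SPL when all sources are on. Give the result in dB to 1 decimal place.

79.0 dB

Converting to relative power and adding: 10^(67.8/10) + 10^(66.5/10) + 10^(78.4/10) = 7.968e+07.
Back to dB: 10·log₁₀ Σ = 79.0 dB.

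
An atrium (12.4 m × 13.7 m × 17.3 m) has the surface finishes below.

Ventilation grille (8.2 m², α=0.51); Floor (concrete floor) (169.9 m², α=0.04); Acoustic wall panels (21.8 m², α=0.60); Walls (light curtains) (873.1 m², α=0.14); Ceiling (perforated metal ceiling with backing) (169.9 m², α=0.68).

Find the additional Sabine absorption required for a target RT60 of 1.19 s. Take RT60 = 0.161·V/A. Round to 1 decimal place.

A₁ = Σ Sᵢαᵢ = 8.2*0.51 + 169.9*0.04 + 21.8*0.60 + 873.1*0.14 + 169.9*0.68 = 261.824 sabins.
For T = 1.19 s, need A₂ = 0.161·V/T = 0.161·2938.924/1.19 = 397.619 sabins.
ΔA = A₂ − A₁ = 397.619 − 261.824 = 135.8 sabins.

135.8 sabins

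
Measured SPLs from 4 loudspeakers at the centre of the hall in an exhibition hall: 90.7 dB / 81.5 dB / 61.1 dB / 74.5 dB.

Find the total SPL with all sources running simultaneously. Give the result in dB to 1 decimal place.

91.3 dB

Σ 10^(Lᵢ/10) = 1.346e+09.
Back to dB: 10·log₁₀ Σ = 91.3 dB.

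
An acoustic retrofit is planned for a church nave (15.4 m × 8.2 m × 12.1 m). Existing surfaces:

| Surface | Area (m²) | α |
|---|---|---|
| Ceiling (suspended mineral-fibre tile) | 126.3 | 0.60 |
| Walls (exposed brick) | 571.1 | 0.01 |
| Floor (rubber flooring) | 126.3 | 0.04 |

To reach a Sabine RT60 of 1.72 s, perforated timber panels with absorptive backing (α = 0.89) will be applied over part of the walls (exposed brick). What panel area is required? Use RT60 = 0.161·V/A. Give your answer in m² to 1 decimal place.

Total absorption A₁ = 126.3*0.60 + 571.1*0.01 + 126.3*0.04
  = 75.780 + 5.711 + 5.052 = 86.543 m² sabins.
V = 1527.988 m³. Target absorption A₂ = 0.161 × 1527.988 / 1.72 = 143.027 sabins.
Absorption to add: 143.027 − 86.543 = 56.484 sabins.
Net gain per m²: Δα = 0.89 − 0.01 = 0.88.
Panel area = 56.484 / 0.88 = 64.2 m².

64.2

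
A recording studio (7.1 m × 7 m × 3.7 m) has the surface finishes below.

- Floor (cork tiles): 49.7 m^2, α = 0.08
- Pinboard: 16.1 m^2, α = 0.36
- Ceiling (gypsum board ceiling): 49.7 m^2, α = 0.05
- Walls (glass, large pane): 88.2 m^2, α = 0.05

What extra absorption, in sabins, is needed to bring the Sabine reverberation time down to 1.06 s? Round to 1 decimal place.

11.3 sabins

Equivalent absorption area: A₁ = 49.7×0.08 + 16.1×0.36 + 49.7×0.05 + 88.2×0.05 = 16.667 m^2.
For T = 1.06 s, need A₂ = 0.161·V/T = 0.161·183.89/1.06 = 27.930 sabins.
ΔA = A₂ − A₁ = 27.930 − 16.667 = 11.3 sabins.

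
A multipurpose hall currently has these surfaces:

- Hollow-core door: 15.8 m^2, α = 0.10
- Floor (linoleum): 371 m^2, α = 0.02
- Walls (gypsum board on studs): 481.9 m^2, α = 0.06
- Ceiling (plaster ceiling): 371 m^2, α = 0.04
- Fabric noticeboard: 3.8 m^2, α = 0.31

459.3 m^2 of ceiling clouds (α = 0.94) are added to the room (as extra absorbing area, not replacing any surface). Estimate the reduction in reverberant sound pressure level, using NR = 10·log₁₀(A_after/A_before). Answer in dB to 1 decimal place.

Equivalent absorption area: A_before = 15.8*0.10 + 371*0.02 + 481.9*0.06 + 371*0.04 + 3.8*0.31 = 53.932 m^2.
Treatment contributes 459.3·0.94 = 431.742 sabins.
A_after = 53.932 + 431.742 = 485.674 sabins.
Reduction = 10 log₁₀(A_after/A_before) = 10 log₁₀(9.0053) = 9.5 dB.

9.5 dB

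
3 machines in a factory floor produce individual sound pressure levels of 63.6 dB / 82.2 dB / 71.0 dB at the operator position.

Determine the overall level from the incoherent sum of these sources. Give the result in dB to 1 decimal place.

82.6 dB

Sum in the linear (power) domain: Σ 10^(Lᵢ/10) = 10^(63.6/10) + 10^(82.2/10) + 10^(71.0/10) = 1.808e+08.
Back to dB: 10·log₁₀ Σ = 82.6 dB.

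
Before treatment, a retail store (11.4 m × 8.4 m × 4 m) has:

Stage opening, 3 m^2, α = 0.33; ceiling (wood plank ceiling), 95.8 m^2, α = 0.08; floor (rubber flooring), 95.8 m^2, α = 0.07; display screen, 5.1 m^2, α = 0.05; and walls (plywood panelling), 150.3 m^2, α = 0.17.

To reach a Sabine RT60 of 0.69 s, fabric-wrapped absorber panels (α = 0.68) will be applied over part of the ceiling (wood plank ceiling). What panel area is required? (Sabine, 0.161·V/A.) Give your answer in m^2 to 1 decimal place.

80.3

Total absorption A₁ = 3·0.33 + 95.8·0.08 + 95.8·0.07 + 5.1·0.05 + 150.3·0.17
  = 0.990 + 7.664 + 6.706 + 0.255 + 25.551 = 41.166 m^2 sabins.
V = 383.04 m³. Target absorption A₂ = 0.161 × 383.04 / 0.69 = 89.376 sabins.
Absorption to add: 89.376 − 41.166 = 48.210 sabins.
Each m^2 of panel replacing the ceiling (wood plank ceiling) adds (0.68 − 0.08) = 0.60 sabins.
Area = ΔA/Δα = 48.210/0.60 = 80.3 m^2.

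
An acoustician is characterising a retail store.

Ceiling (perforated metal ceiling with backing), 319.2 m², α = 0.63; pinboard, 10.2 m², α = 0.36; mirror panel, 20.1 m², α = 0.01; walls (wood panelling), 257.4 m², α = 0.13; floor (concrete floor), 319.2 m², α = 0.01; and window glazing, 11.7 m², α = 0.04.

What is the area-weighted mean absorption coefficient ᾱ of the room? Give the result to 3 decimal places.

0.258

Total surface area S = 937.8 m².
A = 319.2×0.63 + 10.2×0.36 + 20.1×0.01 + 257.4×0.13 + 319.2×0.01 + 11.7×0.04 = 242.091 sabins.
ᾱ = A/S = 0.258.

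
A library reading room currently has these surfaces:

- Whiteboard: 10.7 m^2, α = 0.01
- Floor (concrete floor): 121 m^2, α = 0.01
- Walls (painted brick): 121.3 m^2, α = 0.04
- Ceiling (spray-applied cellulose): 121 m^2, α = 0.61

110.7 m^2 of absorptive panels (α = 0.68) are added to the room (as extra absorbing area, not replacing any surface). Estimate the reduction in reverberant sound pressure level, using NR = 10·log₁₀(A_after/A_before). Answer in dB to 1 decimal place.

2.9 dB

Total absorption A_before = 10.7*0.01 + 121*0.01 + 121.3*0.04 + 121*0.61
  = 0.107 + 1.210 + 4.852 + 73.810 = 79.979 m^2 sabins.
Treatment contributes 110.7·0.68 = 75.276 sabins.
A_after = 79.979 + 75.276 = 155.255 sabins.
NR = 10·log₁₀(155.255/79.979) = 2.9 dB.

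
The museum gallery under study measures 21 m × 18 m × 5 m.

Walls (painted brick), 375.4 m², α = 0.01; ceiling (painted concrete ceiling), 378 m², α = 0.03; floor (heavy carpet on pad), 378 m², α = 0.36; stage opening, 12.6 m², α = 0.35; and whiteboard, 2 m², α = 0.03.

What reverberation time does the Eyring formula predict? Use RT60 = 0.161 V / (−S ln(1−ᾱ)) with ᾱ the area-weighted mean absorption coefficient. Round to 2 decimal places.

S = Σ Sᵢ = 1146.0 m².
Σ(Sᵢαᵢ) = 375.4·0.01 + 378·0.03 + 378·0.36 + 12.6·0.35 + 2·0.03 = 155.644.
ᾱ = 155.644 / 1146.0 = 0.1358.
−S·ln(1−ᾱ) = −1146.0 × ln(1 − 0.1358) = 167.260.
V = 21 × 18 × 5 = 1890 m³.
T = 0.161·V/[−S·ln(1−ᾱ)] = 0.161·1890/167.260 = 1.82 s.

1.82 s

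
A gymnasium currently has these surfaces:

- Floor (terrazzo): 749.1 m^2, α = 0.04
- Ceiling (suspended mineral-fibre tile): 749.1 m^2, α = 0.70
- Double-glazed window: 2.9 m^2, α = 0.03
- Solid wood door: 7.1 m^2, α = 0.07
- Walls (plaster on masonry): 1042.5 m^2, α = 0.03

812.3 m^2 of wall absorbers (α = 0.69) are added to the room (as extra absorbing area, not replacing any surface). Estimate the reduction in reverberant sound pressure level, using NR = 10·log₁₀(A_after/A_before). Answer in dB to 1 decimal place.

Equivalent absorption area: A_before = 749.1*0.04 + 749.1*0.70 + 2.9*0.03 + 7.1*0.07 + 1042.5*0.03 = 586.193 m^2.
Added absorption = 812.3 × 0.69 = 560.487 sabins.
New total A_after = 1146.680 sabins.
Reduction = 10 log₁₀(A_after/A_before) = 10 log₁₀(1.9561) = 2.9 dB.

2.9 dB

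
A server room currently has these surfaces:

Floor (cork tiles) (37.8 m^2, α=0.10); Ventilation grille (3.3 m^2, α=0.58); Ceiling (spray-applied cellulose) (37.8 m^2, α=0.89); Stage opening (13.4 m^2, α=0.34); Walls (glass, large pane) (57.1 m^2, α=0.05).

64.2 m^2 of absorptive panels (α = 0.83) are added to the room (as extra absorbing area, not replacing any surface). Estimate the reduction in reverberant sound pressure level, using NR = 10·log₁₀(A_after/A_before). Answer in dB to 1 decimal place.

3.3 dB

Summing Sᵢαᵢ: 3.780 + 1.914 + 33.642 + 4.556 + 2.855 → A_before = 46.747 sabins.
Added absorption = 64.2 × 0.83 = 53.286 sabins.
New total A_after = 100.033 sabins.
NR = 10·log₁₀(100.033/46.747) = 3.3 dB.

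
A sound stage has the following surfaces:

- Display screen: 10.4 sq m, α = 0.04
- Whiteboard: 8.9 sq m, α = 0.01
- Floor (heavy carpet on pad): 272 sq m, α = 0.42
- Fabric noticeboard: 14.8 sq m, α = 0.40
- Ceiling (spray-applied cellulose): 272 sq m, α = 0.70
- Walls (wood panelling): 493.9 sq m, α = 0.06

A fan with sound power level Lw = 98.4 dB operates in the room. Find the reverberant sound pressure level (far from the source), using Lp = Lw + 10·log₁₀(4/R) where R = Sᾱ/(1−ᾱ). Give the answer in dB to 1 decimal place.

77.4 dB

A = 340.699 sabins; S = 1072.0 sq m.
ᾱ = 340.699/1072.0 = 0.3178; R = Sᾱ/(1−ᾱ) = 340.699/(1−0.3178) = 499.412 sq m.
Lp = 98.4 + 10·log₁₀(4/499.412) = 98.4 + (-20.96) = 77.4 dB.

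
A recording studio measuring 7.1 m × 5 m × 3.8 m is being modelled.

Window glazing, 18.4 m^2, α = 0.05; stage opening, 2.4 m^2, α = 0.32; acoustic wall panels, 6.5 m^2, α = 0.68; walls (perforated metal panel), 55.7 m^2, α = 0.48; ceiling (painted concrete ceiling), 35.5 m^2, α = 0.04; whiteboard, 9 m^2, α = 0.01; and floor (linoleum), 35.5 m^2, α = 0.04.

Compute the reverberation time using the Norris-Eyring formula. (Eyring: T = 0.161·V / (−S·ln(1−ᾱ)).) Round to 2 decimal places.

Total surface area S = 18.4 + 2.4 + 6.5 + 55.7 + 35.5 + 9 + 35.5 = 163.0 m^2.
Absorption A = 18.4·0.05 + 2.4·0.32 + 6.5·0.68 + 55.7·0.48 + 35.5·0.04 + 9·0.01 + 35.5·0.04 = 35.774 sabins.
ᾱ = 35.774 / 163.0 = 0.2195.
Eyring denominator: −S ln(1−ᾱ) = 40.395.
V = 7.1 × 5 × 3.8 = 134.9 m³.
T = 0.161·V/[−S·ln(1−ᾱ)] = 0.161·134.9/40.395 = 0.54 s.

0.54 s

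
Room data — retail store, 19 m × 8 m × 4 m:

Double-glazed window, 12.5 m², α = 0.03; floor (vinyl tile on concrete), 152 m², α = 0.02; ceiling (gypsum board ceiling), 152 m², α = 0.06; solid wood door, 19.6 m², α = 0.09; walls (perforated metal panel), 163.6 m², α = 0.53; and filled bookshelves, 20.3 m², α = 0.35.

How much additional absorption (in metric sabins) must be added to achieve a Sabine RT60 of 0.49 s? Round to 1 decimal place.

Summing Sᵢαᵢ: 0.375 + 3.040 + 9.120 + 1.764 + 86.708 + 7.105 → A₁ = 108.112 sabins.
Target A₂ = 0.161·608/0.49 = 199.771 sabins (V = 608 m³).
Additional absorption ΔA = 199.771 − 108.112 = 91.7 sabins.

91.7 sabins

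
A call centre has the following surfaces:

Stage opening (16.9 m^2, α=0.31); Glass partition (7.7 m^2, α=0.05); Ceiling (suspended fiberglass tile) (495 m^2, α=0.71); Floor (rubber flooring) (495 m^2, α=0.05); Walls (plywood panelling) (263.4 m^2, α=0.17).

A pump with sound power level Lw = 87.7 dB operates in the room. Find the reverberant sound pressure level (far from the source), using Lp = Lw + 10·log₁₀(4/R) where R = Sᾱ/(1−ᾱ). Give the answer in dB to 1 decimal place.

Σ(Sᵢαᵢ) = 16.9×0.31 + 7.7×0.05 + 495×0.71 + 495×0.05 + 263.4×0.17 = 426.602; total area S = 1278.0 m^2.
ᾱ = 0.3338, so room constant R = A/(1−ᾱ) = 640.351 m^2.
Lp = Lw + 10 log₁₀(4/R) = 87.7 -22.04 = 65.7 dB.

65.7 dB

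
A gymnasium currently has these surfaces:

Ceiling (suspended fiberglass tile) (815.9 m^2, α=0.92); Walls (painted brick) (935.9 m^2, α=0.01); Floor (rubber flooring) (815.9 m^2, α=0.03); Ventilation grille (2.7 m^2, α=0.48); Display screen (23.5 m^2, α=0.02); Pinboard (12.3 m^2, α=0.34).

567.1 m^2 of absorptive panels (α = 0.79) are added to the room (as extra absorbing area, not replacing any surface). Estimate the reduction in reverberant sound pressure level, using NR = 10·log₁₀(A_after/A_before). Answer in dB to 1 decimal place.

Equivalent absorption area: A_before = 815.9·0.92 + 935.9·0.01 + 815.9·0.03 + 2.7·0.48 + 23.5·0.02 + 12.3·0.34 = 790.412 m^2.
Treatment contributes 567.1·0.79 = 448.009 sabins.
New total A_after = 1238.421 sabins.
Reduction = 10 log₁₀(A_after/A_before) = 10 log₁₀(1.5668) = 2.0 dB.

2.0 dB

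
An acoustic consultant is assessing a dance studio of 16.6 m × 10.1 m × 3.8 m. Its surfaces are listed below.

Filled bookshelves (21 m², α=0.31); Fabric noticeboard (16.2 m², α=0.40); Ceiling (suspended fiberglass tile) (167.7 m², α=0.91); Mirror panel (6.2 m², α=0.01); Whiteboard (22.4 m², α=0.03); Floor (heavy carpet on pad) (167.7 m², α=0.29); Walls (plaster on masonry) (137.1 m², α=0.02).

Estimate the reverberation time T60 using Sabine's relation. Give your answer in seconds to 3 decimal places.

0.471 seconds

Total absorption A = 21×0.31 + 16.2×0.40 + 167.7×0.91 + 6.2×0.01 + 22.4×0.03 + 167.7×0.29 + 137.1×0.02
  = 6.510 + 6.480 + 152.607 + 0.062 + 0.672 + 48.633 + 2.742 = 217.706 m² sabins.
V = 16.6·10.1·3.8 = 637.108 m³.
RT60 = 0.161 · V / A = 0.161 × 637.108 / 217.706 = 0.471 s.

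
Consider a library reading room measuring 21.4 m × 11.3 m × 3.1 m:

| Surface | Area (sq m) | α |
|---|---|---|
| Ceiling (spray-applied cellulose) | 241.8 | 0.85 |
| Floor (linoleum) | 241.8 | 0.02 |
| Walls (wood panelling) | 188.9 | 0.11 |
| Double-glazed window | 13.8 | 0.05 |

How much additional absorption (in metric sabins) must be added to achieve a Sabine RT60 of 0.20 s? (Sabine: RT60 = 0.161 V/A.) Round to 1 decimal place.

A₁ = Σ Sᵢαᵢ = 241.8·0.85 + 241.8·0.02 + 188.9·0.11 + 13.8·0.05 = 231.835 sabins.
For T = 0.20 s, need A₂ = 0.161·V/T = 0.161·749.642/0.20 = 603.462 sabins.
Shortfall: 603.462 − 231.835 = 371.6 sabins.

371.6 sabins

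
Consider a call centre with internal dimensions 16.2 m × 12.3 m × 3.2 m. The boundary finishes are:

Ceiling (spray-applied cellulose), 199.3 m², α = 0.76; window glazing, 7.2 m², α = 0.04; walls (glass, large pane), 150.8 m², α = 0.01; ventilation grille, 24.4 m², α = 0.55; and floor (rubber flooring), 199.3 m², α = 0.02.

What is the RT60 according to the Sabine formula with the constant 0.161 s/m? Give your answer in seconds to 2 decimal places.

0.60 s

A = Σ Sᵢαᵢ = 199.3×0.76 + 7.2×0.04 + 150.8×0.01 + 24.4×0.55 + 199.3×0.02 = 170.670 sabins.
Volume V = 16.2 × 12.3 × 3.2 = 637.632 m³.
T = 0.161 V/A = 0.161·637.632/170.670 = 0.60 s.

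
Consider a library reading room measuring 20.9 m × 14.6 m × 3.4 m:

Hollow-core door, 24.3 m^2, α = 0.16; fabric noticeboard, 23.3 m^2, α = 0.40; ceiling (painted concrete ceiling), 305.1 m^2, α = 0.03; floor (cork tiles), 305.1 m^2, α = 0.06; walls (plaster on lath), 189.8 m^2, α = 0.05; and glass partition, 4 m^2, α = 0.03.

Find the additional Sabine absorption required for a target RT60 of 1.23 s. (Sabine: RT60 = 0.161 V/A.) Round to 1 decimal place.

Equivalent absorption area: A₁ = 24.3·0.16 + 23.3·0.40 + 305.1·0.03 + 305.1·0.06 + 189.8·0.05 + 4·0.03 = 50.277 m^2.
For T = 1.23 s, need A₂ = 0.161·V/T = 0.161·1037.476/1.23 = 135.800 sabins.
Additional absorption ΔA = 135.800 − 50.277 = 85.5 sabins.

85.5 sabins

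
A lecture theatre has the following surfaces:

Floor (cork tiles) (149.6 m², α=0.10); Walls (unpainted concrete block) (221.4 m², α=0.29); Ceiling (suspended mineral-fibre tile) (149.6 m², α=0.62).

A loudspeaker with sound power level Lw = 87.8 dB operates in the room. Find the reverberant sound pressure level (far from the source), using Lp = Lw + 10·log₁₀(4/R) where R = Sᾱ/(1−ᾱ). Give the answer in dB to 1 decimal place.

69.7 dB

A = 171.918 sabins; S = 520.6 m².
ᾱ = 0.3302, so room constant R = A/(1−ᾱ) = 256.671 m².
Lp = Lw + 10 log₁₀(4/R) = 87.8 -18.07 = 69.7 dB.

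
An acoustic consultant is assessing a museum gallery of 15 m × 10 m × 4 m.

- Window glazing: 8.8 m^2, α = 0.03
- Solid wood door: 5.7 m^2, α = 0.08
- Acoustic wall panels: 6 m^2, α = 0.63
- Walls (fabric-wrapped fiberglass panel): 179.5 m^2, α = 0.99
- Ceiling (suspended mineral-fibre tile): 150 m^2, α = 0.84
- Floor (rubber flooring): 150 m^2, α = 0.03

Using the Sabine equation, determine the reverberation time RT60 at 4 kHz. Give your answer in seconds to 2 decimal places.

Total absorption A = 8.8×0.03 + 5.7×0.08 + 6×0.63 + 179.5×0.99 + 150×0.84 + 150×0.03
  = 0.264 + 0.456 + 3.780 + 177.705 + 126.000 + 4.500 = 312.705 m^2 sabins.
V = 15·10·4 = 600 m³.
T = 0.161 V/A = 0.161·600/312.705 = 0.31 s.

0.31 seconds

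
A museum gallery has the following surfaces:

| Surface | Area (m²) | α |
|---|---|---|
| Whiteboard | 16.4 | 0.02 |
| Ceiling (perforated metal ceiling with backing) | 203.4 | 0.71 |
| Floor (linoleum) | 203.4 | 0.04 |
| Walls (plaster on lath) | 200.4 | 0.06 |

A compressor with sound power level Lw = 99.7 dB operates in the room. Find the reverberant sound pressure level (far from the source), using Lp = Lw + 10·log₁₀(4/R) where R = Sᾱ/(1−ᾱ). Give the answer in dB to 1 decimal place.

Σ(Sᵢαᵢ) = 16.4×0.02 + 203.4×0.71 + 203.4×0.04 + 200.4×0.06 = 164.902; total area S = 623.6 m².
ᾱ = 0.2644, so room constant R = A/(1−ᾱ) = 224.173 m².
Lp = Lw + 10 log₁₀(4/R) = 99.7 -17.49 = 82.2 dB.

82.2 dB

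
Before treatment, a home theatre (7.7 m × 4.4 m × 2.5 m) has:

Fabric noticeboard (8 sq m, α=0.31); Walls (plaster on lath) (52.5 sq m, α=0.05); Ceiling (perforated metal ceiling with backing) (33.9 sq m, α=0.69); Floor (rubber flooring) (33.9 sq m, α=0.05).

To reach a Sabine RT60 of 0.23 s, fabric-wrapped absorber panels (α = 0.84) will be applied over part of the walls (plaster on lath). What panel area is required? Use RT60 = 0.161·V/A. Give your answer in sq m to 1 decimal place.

Total absorption A₁ = 8·0.31 + 52.5·0.05 + 33.9·0.69 + 33.9·0.05
  = 2.480 + 2.625 + 23.391 + 1.695 = 30.191 sq m sabins.
V = 84.7 m³. Target absorption A₂ = 0.161 × 84.7 / 0.23 = 59.290 sabins.
ΔA needed = 59.290 − 30.191 = 29.099 sabins.
Net gain per sq m: Δα = 0.84 − 0.05 = 0.79.
Panel area = 29.099 / 0.79 = 36.8 sq m.

36.8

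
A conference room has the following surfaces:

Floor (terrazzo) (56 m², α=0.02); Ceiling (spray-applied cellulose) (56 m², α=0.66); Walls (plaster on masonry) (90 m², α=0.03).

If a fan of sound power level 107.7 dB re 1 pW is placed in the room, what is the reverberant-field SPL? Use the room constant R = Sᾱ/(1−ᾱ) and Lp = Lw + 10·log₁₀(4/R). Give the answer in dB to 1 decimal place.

96.6 dB

Σ(Sᵢαᵢ) = 56·0.02 + 56·0.66 + 90·0.03 = 40.780; total area S = 202.0 m².
ᾱ = 40.780/202.0 = 0.2019; R = Sᾱ/(1−ᾱ) = 40.780/(1−0.2019) = 51.096 m².
Lp = Lw + 10 log₁₀(4/R) = 107.7 -11.06 = 96.6 dB.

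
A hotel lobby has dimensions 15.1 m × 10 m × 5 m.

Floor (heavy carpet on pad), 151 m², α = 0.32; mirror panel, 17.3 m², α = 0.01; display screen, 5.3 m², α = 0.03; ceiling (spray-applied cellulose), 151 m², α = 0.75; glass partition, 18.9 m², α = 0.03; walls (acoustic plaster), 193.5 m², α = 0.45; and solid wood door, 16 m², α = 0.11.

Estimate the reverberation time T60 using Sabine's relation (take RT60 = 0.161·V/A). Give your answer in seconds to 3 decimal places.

Total absorption A = 151*0.32 + 17.3*0.01 + 5.3*0.03 + 151*0.75 + 18.9*0.03 + 193.5*0.45 + 16*0.11
  = 48.320 + 0.173 + 0.159 + 113.250 + 0.567 + 87.075 + 1.760 = 251.304 m² sabins.
V = 15.1·10·5 = 755 m³.
RT60 = 0.161 · V / A = 0.161 × 755 / 251.304 = 0.484 s.

0.484 s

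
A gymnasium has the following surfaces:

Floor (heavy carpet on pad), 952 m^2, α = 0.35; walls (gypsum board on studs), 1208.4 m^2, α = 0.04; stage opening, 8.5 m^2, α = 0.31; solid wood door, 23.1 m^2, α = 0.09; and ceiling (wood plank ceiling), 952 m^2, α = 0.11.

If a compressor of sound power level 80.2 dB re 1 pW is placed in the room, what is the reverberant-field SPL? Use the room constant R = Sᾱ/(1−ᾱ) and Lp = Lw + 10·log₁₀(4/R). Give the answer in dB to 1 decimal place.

58.6 dB

A = 490.970 sabins; S = 3144.0 m^2.
ᾱ = 490.970/3144.0 = 0.1562; R = Sᾱ/(1−ᾱ) = 490.970/(1−0.1562) = 581.856 m^2.
Lp = Lw + 10 log₁₀(4/R) = 80.2 -21.63 = 58.6 dB.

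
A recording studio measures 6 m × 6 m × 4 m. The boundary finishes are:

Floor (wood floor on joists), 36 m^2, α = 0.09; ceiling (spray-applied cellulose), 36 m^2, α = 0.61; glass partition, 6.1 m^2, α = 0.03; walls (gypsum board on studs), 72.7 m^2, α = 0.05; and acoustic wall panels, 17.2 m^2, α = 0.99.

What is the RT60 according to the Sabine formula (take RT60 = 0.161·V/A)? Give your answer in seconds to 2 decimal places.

Equivalent absorption area: A = 36×0.09 + 36×0.61 + 6.1×0.03 + 72.7×0.05 + 17.2×0.99 = 46.046 m^2.
Volume V = 6 × 6 × 4 = 144 m³.
Sabine: RT60 = 0.161 × 144 / 46.046 = 0.50 s.

0.50 s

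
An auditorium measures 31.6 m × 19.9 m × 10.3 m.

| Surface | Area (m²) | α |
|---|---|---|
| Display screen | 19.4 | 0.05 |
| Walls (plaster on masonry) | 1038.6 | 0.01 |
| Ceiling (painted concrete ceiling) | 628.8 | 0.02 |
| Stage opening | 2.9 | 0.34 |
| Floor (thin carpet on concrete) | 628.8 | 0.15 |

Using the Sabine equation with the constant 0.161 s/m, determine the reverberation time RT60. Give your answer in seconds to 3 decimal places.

8.746 s

A = Σ Sᵢαᵢ = 19.4*0.05 + 1038.6*0.01 + 628.8*0.02 + 2.9*0.34 + 628.8*0.15 = 119.238 sabins.
Room volume: 6477.052 m³.
RT60 = 0.161 · V / A = 0.161 × 6477.052 / 119.238 = 8.746 s.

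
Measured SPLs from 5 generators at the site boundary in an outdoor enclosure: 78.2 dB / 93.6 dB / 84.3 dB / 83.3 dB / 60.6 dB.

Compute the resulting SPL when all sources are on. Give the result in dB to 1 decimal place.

94.5 dB

Sum in the linear (power) domain: Σ 10^(Lᵢ/10) = 10^(78.2/10) + 10^(93.6/10) + 10^(84.3/10) + 10^(83.3/10) + 10^(60.6/10) = 2.841e+09.
L_total = 10·log₁₀(2.841e+09) = 94.5 dB.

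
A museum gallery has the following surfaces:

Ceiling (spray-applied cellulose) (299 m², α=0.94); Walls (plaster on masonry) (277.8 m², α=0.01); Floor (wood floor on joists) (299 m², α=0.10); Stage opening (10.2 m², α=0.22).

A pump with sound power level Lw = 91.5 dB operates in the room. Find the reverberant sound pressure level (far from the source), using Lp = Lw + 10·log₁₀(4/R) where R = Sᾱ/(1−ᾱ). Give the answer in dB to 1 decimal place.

Σ(Sᵢαᵢ) = 299×0.94 + 277.8×0.01 + 299×0.10 + 10.2×0.22 = 315.982; total area S = 886.0 m².
ᾱ = 315.982/886.0 = 0.3566; R = Sᾱ/(1−ᾱ) = 315.982/(1−0.3566) = 491.113 m².
Lp = 91.5 + 10·log₁₀(4/491.113) = 91.5 + (-20.89) = 70.6 dB.

70.6 dB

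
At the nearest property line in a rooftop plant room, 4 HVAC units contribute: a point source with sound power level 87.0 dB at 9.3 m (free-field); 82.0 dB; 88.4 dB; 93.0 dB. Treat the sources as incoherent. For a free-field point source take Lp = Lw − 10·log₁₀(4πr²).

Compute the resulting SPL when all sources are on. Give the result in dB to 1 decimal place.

Source at 9.3 m: Lp = 87.0 − 10·log₁₀(4π·9.3²) = 87.0 − 10·log₁₀(1086.865) = 56.6 dB.
Converting to relative power and adding: 10^(56.6/10) + 10^(82.0/10) + 10^(88.4/10) + 10^(93.0/10) = 2.846e+09.
L_total = 10·log₁₀(2.846e+09) = 94.5 dB.

94.5 dB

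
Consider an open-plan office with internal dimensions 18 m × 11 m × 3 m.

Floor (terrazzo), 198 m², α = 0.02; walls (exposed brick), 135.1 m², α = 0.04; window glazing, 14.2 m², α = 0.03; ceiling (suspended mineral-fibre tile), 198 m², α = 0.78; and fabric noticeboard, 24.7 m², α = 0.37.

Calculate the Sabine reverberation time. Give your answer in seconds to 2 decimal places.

0.55 s

Summing Sᵢαᵢ: 3.960 + 5.404 + 0.426 + 154.440 + 9.139 → A = 173.369 sabins.
Volume V = 18 × 11 × 3 = 594 m³.
Sabine: RT60 = 0.161 × 594 / 173.369 = 0.55 s.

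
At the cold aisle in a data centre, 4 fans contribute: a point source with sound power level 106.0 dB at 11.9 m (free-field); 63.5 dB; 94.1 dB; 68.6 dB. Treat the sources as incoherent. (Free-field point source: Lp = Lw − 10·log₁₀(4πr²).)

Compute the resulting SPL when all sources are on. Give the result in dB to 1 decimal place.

Source at 11.9 m: Lp = 106.0 − 10·log₁₀(4π·11.9²) = 106.0 − 10·log₁₀(1779.524) = 73.5 dB.
Sum in the linear (power) domain: Σ 10^(Lᵢ/10) = 10^(73.5/10) + 10^(63.5/10) + 10^(94.1/10) + 10^(68.6/10) = 2.602e+09.
L_total = 10·log₁₀(2.602e+09) = 94.2 dB.

94.2 dB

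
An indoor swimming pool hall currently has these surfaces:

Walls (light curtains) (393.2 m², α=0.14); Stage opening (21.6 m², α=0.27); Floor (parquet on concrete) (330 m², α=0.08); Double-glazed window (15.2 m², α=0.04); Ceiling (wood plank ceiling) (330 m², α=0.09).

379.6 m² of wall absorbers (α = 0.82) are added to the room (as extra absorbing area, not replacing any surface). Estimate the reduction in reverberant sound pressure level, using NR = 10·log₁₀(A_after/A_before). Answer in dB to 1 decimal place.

Equivalent absorption area: A_before = 393.2*0.14 + 21.6*0.27 + 330*0.08 + 15.2*0.04 + 330*0.09 = 117.588 m².
Added absorption = 379.6 × 0.82 = 311.272 sabins.
A_after = 117.588 + 311.272 = 428.860 sabins.
NR = 10·log₁₀(428.860/117.588) = 5.6 dB.

5.6 dB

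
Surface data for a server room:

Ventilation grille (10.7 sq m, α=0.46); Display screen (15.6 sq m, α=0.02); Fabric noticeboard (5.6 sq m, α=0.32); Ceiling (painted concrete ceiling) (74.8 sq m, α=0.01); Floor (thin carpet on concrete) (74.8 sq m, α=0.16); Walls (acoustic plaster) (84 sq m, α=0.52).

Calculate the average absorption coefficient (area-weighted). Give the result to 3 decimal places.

Total surface area S = 265.5 sq m.
A = 10.7*0.46 + 15.6*0.02 + 5.6*0.32 + 74.8*0.01 + 74.8*0.16 + 84*0.52 = 63.422 sabins.
ᾱ = A/S = 0.239.

0.239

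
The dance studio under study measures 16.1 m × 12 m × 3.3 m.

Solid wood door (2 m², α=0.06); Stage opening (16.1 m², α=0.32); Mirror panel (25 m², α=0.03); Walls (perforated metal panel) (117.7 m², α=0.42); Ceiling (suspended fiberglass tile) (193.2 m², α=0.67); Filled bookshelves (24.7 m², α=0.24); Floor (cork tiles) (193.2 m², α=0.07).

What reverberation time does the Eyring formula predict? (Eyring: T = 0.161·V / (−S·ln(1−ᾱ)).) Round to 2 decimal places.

0.41 s

S = Σ Sᵢ = 571.9 m².
Absorption A = 2×0.06 + 16.1×0.32 + 25×0.03 + 117.7×0.42 + 193.2×0.67 + 24.7×0.24 + 193.2×0.07 = 204.352 sabins.
ᾱ = 204.352 / 571.9 = 0.3573.
Eyring denominator: −S ln(1−ᾱ) = 252.824.
V = 16.1 × 12 × 3.3 = 637.56 m³.
RT60 = 0.161 × 637.56 / 252.824 = 0.41 s.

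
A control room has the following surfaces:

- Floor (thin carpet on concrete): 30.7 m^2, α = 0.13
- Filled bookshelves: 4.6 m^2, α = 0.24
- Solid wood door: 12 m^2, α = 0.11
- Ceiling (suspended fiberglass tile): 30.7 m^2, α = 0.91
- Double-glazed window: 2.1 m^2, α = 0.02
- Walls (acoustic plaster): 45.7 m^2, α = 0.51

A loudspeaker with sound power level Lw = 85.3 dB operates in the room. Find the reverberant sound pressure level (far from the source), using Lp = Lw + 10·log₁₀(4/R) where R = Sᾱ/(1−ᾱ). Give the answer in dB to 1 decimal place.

A = 57.701 sabins; S = 125.8 m^2.
ᾱ = 0.4587, so room constant R = A/(1−ᾱ) = 106.597 m^2.
Lp = 85.3 + 10·log₁₀(4/106.597) = 85.3 + (-14.26) = 71.0 dB.

71.0 dB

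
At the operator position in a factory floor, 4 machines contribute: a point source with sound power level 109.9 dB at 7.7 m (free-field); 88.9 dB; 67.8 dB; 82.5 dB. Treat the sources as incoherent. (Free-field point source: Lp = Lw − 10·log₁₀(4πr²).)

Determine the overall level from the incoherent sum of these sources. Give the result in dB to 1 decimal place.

90.4 dB

Source at 7.7 m: Lp = 109.9 − 10·log₁₀(4π·7.7²) = 109.9 − 10·log₁₀(745.060) = 81.2 dB.
Σ 10^(Lᵢ/10) = 1.092e+09.
L_total = 10·log₁₀(1.092e+09) = 90.4 dB.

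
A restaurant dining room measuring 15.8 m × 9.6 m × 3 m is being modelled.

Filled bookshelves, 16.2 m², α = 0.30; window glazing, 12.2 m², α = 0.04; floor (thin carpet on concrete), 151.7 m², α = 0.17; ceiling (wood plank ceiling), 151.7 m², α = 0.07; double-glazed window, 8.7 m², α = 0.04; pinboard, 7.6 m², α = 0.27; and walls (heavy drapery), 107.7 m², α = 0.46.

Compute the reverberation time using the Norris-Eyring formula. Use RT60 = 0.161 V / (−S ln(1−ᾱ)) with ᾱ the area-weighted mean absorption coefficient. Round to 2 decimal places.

Total surface area S = 16.2 + 12.2 + 151.7 + 151.7 + 8.7 + 7.6 + 107.7 = 455.8 m².
Absorption A = 16.2·0.30 + 12.2·0.04 + 151.7·0.17 + 151.7·0.07 + 8.7·0.04 + 7.6·0.27 + 107.7·0.46 = 93.698 sabins.
Mean coefficient ᾱ = A/S = 0.2056.
−S·ln(1−ᾱ) = −455.8 × ln(1 − 0.2056) = 104.911.
V = 15.8 × 9.6 × 3 = 455.04 m³.
RT60 = 0.161 × 455.04 / 104.911 = 0.70 s.

0.70 seconds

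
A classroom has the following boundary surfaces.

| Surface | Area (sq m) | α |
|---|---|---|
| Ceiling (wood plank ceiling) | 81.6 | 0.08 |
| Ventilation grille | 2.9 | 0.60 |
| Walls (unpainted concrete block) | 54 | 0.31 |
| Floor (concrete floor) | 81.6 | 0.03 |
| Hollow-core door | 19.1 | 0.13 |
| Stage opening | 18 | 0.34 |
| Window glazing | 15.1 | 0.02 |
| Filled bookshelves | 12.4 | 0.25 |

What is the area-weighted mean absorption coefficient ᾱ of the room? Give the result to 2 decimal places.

0.14

S = Σ Sᵢ = 81.6 + 2.9 + 54 + 81.6 + 19.1 + 18 + 15.1 + 12.4 = 284.7 sq m.
Σ(Sᵢαᵢ) = 81.6×0.08 + 2.9×0.60 + 54×0.31 + 81.6×0.03 + 19.1×0.13 + 18×0.34 + 15.1×0.02 + 12.4×0.25 = 39.461.
ᾱ = A/S = 0.14.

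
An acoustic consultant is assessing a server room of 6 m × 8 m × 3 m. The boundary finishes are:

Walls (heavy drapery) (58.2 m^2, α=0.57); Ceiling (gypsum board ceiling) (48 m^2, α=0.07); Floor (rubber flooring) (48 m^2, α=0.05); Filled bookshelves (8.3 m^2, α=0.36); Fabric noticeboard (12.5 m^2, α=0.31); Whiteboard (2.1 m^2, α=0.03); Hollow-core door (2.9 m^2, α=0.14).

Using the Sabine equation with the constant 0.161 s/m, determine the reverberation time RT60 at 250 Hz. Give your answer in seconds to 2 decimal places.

0.50 s

A = Σ Sᵢαᵢ = 58.2×0.57 + 48×0.07 + 48×0.05 + 8.3×0.36 + 12.5×0.31 + 2.1×0.03 + 2.9×0.14 = 46.266 sabins.
Room volume: 144 m³.
Sabine: RT60 = 0.161 × 144 / 46.266 = 0.50 s.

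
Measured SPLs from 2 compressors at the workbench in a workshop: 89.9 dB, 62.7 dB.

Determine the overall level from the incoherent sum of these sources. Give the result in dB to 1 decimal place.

89.9 dB

Sum in the linear (power) domain: Σ 10^(Lᵢ/10) = 10^(89.9/10) + 10^(62.7/10) = 9.791e+08.
Combined level = 10 log₁₀(9.791e+08) = 89.9 dB.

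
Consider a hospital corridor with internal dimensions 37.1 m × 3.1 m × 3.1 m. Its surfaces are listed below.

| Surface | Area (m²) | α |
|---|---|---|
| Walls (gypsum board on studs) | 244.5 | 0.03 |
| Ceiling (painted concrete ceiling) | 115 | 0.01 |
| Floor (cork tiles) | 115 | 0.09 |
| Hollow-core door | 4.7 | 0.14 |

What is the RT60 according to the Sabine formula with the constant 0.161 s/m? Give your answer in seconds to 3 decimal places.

2.945 s

Summing Sᵢαᵢ: 7.335 + 1.150 + 10.350 + 0.658 → A = 19.493 sabins.
Room volume: 356.531 m³.
RT60 = 0.161 · V / A = 0.161 × 356.531 / 19.493 = 2.945 s.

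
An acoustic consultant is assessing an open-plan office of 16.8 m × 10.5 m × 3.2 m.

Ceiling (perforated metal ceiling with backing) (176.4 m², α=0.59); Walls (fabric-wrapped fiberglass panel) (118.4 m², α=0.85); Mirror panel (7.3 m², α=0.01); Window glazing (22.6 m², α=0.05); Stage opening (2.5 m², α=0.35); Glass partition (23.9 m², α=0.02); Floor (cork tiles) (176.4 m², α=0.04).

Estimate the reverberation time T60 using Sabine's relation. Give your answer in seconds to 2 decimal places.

A = Σ Sᵢαᵢ = 176.4·0.59 + 118.4·0.85 + 7.3·0.01 + 22.6·0.05 + 2.5·0.35 + 23.9·0.02 + 176.4·0.04 = 214.328 sabins.
Volume V = 16.8 × 10.5 × 3.2 = 564.48 m³.
T = 0.161 V/A = 0.161·564.48/214.328 = 0.42 s.

0.42 s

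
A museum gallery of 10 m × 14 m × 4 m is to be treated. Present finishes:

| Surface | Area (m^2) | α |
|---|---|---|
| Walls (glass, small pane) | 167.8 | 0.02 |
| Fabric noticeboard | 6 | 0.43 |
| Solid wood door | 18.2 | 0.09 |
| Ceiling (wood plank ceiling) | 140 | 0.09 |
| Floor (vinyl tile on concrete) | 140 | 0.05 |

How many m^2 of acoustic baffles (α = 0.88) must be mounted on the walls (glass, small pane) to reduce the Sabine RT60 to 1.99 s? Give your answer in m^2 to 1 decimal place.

21.1

Summing Sᵢαᵢ: 3.356 + 2.580 + 1.638 + 12.600 + 7.000 → A₁ = 27.174 sabins.
V = 560 m³. Target absorption A₂ = 0.161 × 560 / 1.99 = 45.307 sabins.
ΔA needed = 45.307 − 27.174 = 18.133 sabins.
Net gain per m^2: Δα = 0.88 − 0.02 = 0.86.
Area = ΔA/Δα = 18.133/0.86 = 21.1 m^2.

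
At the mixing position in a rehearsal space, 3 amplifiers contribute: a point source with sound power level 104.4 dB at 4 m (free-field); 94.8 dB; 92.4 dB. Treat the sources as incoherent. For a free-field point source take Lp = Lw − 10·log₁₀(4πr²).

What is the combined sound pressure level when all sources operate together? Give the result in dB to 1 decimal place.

96.9 dB

Source at 4 m: Lp = 104.4 − 10·log₁₀(4π·4²) = 104.4 − 10·log₁₀(201.062) = 81.4 dB.
Converting to relative power and adding: 10^(81.4/10) + 10^(94.8/10) + 10^(92.4/10) = 4.896e+09.
Back to dB: 10·log₁₀ Σ = 96.9 dB.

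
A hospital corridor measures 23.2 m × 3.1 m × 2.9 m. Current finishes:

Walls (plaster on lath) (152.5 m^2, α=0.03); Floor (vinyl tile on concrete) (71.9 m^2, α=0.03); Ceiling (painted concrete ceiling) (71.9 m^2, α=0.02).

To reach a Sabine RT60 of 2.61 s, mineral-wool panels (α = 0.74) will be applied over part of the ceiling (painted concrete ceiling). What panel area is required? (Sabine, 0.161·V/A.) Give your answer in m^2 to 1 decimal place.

6.5

Equivalent absorption area: A₁ = 152.5*0.03 + 71.9*0.03 + 71.9*0.02 = 8.170 m^2.
Required A₂ = 0.161·208.568/2.61 = 12.866 sabins.
Absorption to add: 12.866 − 8.170 = 4.696 sabins.
Each m^2 of panel replacing the ceiling (painted concrete ceiling) adds (0.74 − 0.02) = 0.72 sabins.
Panel area = 4.696 / 0.72 = 6.5 m^2.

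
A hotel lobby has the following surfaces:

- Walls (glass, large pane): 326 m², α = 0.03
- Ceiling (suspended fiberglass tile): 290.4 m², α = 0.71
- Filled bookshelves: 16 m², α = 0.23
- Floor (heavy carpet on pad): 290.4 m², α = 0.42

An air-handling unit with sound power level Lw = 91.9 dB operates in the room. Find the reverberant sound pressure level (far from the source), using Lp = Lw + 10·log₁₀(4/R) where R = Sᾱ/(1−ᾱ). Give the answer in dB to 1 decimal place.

A = 341.612 sabins; S = 922.8 m².
ᾱ = 0.3702, so room constant R = A/(1−ᾱ) = 542.413 m².
Lp = 91.9 + 10·log₁₀(4/542.413) = 91.9 + (-21.32) = 70.6 dB.

70.6 dB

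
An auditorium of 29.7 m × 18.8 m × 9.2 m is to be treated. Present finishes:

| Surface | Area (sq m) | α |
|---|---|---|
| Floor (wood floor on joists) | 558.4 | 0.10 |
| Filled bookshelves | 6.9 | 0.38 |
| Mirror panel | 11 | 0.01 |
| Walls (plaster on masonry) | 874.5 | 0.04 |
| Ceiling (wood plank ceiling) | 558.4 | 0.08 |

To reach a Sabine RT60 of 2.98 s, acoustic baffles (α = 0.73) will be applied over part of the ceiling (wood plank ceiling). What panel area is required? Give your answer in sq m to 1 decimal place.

Total absorption A₁ = 558.4×0.10 + 6.9×0.38 + 11×0.01 + 874.5×0.04 + 558.4×0.08
  = 55.840 + 2.622 + 0.110 + 34.980 + 44.672 = 138.224 sq m sabins.
V = 5136.912 m³. Target absorption A₂ = 0.161 × 5136.912 / 2.98 = 277.531 sabins.
ΔA needed = 277.531 − 138.224 = 139.307 sabins.
Each sq m of panel replacing the ceiling (wood plank ceiling) adds (0.73 − 0.08) = 0.65 sabins.
Area = ΔA/Δα = 139.307/0.65 = 214.3 sq m.

214.3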